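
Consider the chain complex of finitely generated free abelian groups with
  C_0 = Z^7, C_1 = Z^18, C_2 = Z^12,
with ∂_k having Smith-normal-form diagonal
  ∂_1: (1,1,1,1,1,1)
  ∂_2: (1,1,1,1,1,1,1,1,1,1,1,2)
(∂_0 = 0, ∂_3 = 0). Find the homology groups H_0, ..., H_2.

H_0 = Z,  H_1 = Z/2,  H_2 = 0.

H_0: b_0 = 7 − 0 − 6 = 1; torsion from ∂_1 factors > 1: none. So H_0 = Z.
H_1: b_1 = 18 − 6 − 12 = 0; torsion from ∂_2 factors > 1: [2]. So H_1 = Z/2.
H_2: b_2 = 12 − 12 − 0 = 0; torsion from ∂_3 factors > 1: none. So H_2 = 0.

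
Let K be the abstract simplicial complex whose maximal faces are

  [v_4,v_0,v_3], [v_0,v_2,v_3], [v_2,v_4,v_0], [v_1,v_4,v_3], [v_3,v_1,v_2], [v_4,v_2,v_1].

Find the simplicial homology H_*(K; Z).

H_0 = Z,  H_1 = 0,  H_2 = Z.

K has 5 vertices, 9 edges, 6 triangles.
rank ∂_0 = 0, rank ∂_1 = 4 ⇒ b_0 = 5 − 0 − 4 = 1; all invariant factors of ∂_1 are 1 so no torsion. So H_0 = Z.
rank ∂_1 = 4, rank ∂_2 = 5 ⇒ b_1 = 9 − 4 − 5 = 0; all invariant factors of ∂_2 are 1 so no torsion. So H_1 = 0.
rank ∂_2 = 5, rank ∂_3 = 0 ⇒ b_2 = 6 − 5 − 0 = 1. So H_2 = Z.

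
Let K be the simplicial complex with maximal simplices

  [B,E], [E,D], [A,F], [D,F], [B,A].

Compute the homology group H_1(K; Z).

H_1 ≅ Z.

Order the vertices as A < B < D < E < F. Listing each simplex with vertices in this order, K has dimension 1 with simplices:

  0-simplices (5): A, B, D, E, F
  1-simplices (5): AB, AF, BE, DE, DF

giving chain groups C_0 ≅ Z^5, C_1 ≅ Z^5.

Boundary ∂_1: C_1 → C_0 sends each edge [p,q] (with p < q) to q − p.
The resulting 5×5 matrix has rank 4, and its Smith normal form has invariant factors (1,1,1,1).

Reading off H_k = ker ∂_k / im ∂_{k+1}:

  H_1: rank ker ∂_1 − rank ∂_2 = (5 − 4) − 0 = 1, and there is no ∂_2, so H_1 = Z.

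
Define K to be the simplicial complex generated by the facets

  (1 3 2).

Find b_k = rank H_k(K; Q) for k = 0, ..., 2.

Order the vertices as 1 < 2 < 3. Listing each simplex with vertices in this order, K has dimension 2 with simplices:

  0-simplices (3): [1], [2], [3]
  1-simplices (3): [1,2], [1,3], [2,3]
  2-simplices (1): [1,2,3]

so the chain groups are C_0 ≅ Z^3, C_1 ≅ Z^3, C_2 ≅ Z^1.

Boundary ∂_1: C_1 → C_0 is given by ∂[p,q] = [q] − [p].
As a 3×3 matrix over Z this has rank 2, with invariant factors (1,1).

∂_2: C_2 → C_1 maps a triangle to the signed sum of its edges. For instance
  ∂[1,2,3] = [2,3] − [1,3] + [1,2].
The 3×1 boundary matrix has rank 1 and Smith normal form diag(1).

From H_k ≅ ker(∂_k) / im(∂_{k+1}) we obtain:

  H_0: rank C_0 − rank ∂_1 = 3 − 2 = 1, and the invariant factors of ∂_1 are all 1, so H_0 = Z.
  H_1: rank ker ∂_1 − rank ∂_2 = (3 − 2) − 1 = 0, and the invariant factors of ∂_2 are all 1, so H_1 = 0.
  H_2: rank ker ∂_2 − rank ∂_3 = (1 − 1) − 0 = 0, and there is no ∂_3, so H_2 = 0.

As a check, the Euler characteristic is 3 − 3 + 1 = 1, which agrees with 1 − 0 + 0 = 1.

Hence the Betti numbers are b_0 = 1, b_1 = 0, b_2 = 0.

b_0 = 1, b_1 = 0, b_2 = 0.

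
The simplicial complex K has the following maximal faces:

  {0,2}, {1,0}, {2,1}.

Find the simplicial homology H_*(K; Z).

H_0 ≅ Z,  H_1 ≅ Z.

Fix the vertex order 0 < 1 < 2 and write every simplex with vertices in increasing order. Then dim K = 1 and the simplices of K are:

  0-simplices (3): [0], [1], [2]
  1-simplices (3): [0,1], [0,2], [1,2]

giving chain groups C_0 ≅ Z^3, C_1 ≅ Z^3.

The boundary map ∂_1: C_1 → C_0 maps an edge to its endpoints' difference, ∂[p,q] = q − p.
The resulting 3×3 matrix has rank 2, and its Smith normal form has invariant factors (1,1).

From H_k ≅ ker(∂_k) / im(∂_{k+1}) we obtain:

  H_0: rank C_0 − rank ∂_1 = 3 − 2 = 1, and the invariant factors of ∂_1 are all 1, so H_0 = Z.
  H_1: rank ker ∂_1 − rank ∂_2 = (3 − 2) − 0 = 1, and there is no ∂_2, so H_1 = Z.

As a check, the Euler characteristic is 3 − 3 = 0, which agrees with 1 − 1 = 0.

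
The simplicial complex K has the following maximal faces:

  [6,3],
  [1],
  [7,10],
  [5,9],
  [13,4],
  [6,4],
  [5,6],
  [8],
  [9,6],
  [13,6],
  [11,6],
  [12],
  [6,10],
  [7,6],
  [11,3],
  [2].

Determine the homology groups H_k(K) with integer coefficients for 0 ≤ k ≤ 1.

H_0 = Z^5,  H_1 = Z^4.

Order the vertices as 1 < 2 < 3 < 4 < 5 < 6 < 7 < 8 < 9 < 10 < 11 < 12 < 13. Listing each simplex with vertices in this order, K has dimension 1 with simplices:

  0-simplices (13): [1], [2], [3], [4], [5], [6], [7], [8], [9], [10], [11], [12], [13]
  1-simplices (12): [3,6], [3,11], [4,6], [4,13], [5,6], [5,9], [6,7], [6,9], [6,10], [6,11], [6,13], [7,10]

so the chain groups are C_0 ≅ Z^13, C_1 ≅ Z^12.

∂_1: C_1 → C_0 is given by ∂[p,q] = [q] − [p].
The resulting 13×12 matrix has rank 8, and its Smith normal form has invariant factors (1,1,1,1,1,1,1,1).

Computing H_k = (kernel of ∂_k) / (image of ∂_{k+1}):

  H_0: rank C_0 − rank ∂_1 = 13 − 8 = 5, and the invariant factors of ∂_1 are all 1, so H_0 ≅ Z^5.
  H_1: rank ker ∂_1 − rank ∂_2 = (12 − 8) − 0 = 4, and there is no ∂_2, so H_1 ≅ Z^4.

As a check, the Euler characteristic is 13 − 12 = 1, which agrees with 5 − 4 = 1.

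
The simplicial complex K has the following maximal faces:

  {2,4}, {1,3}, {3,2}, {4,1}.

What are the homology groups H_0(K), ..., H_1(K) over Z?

K has 4 vertices, 4 edges.
rank ∂_0 = 0, rank ∂_1 = 3 ⇒ b_0 = 4 − 0 − 3 = 1; all invariant factors of ∂_1 are 1 so no torsion. So H_0 ≅ Z.
rank ∂_1 = 3, rank ∂_2 = 0 ⇒ b_1 = 4 − 3 − 0 = 1. So H_1 ≅ Z.

H_0 ≅ Z,  H_1 ≅ Z.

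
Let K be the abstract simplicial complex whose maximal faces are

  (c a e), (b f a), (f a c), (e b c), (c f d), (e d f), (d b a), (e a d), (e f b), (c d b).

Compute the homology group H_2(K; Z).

H_2 = 0.

Fix the vertex order a < b < c < d < e < f and write every simplex with vertices in increasing order. Then dim K = 2 and the simplices of K are:

  0-simplices (6): a, b, c, d, e, f
  1-simplices (15): ab, ac, ad, ae, af, bc, bd, be, bf, cd, ce, cf, de, df, ef
  2-simplices (10): abd, abf, ace, acf, ade, bcd, bce, bef, cdf, def

Hence C_0 ≅ Z^6, C_1 ≅ Z^15, C_2 ≅ Z^10.

∂_1: C_1 → C_0 maps an edge to its endpoints' difference, ∂[p,q] = q − p. For instance
  ∂af = f − a.
The resulting 6×15 matrix has rank 5, and its Smith normal form has invariant factors (1,1,1,1,1).

The boundary map ∂_2: C_2 → C_1 maps a triangle to the signed sum of its edges. For instance
  ∂bef = ef − bf + be,
  ∂bcd = cd − bd + bc.
As a 15×10 matrix over Z this has rank 10, with invariant factors (1,1,1,1,1,1,1,1,1,2).

Reading off H_k = ker ∂_k / im ∂_{k+1}:

  H_2: rank ker ∂_2 − rank ∂_3 = (10 − 10) − 0 = 0, and there is no ∂_3, so H_2 ≅ 0.

(K is a triangulation of the real projective plane RP^2.)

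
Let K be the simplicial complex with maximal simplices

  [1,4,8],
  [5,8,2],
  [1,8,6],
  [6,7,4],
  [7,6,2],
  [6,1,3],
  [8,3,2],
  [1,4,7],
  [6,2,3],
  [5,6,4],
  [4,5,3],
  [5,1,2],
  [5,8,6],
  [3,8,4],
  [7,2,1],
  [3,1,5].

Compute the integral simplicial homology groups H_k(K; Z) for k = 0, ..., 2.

Take the total order 1 < 2 < 3 < 4 < 5 < 6 < 7 < 8 on the vertex set. Then K (dimension 2) consists of the simplices:

  0-simplices (8): [1], [2], [3], [4], [5], [6], [7], [8]
  1-simplices (24): (24 of them)
  2-simplices (16): [1,2,5], [1,2,7], [1,3,5], [1,3,6], [1,4,7], [1,4,8], [1,6,8], [2,3,6], [2,3,8], [2,5,8], [2,6,7], [3,4,5], [3,4,8], [4,5,6], [4,6,7], [5,6,8]

giving chain groups C_0 ≅ Z^8, C_1 ≅ Z^24, C_2 ≅ Z^16.

∂_1: C_1 → C_0 is given by ∂[p,q] = [q] − [p].
The resulting 8×24 matrix has rank 7, and its Smith normal form has invariant factors (1,1,1,1,1,1,1).

Boundary ∂_2: C_2 → C_1 sends each 2-simplex [p,q,r] to [q,r] − [p,r] + [p,q]. For instance
  ∂[1,2,7] = [2,7] − [1,7] + [1,2],
  ∂[5,6,8] = [6,8] − [5,8] + [5,6].
As a 24×16 matrix over Z this has rank 15, with invariant factors (1,1,1,1,1,1,1,1,1,1,1,1,1,1,1).

Reading off H_k = ker ∂_k / im ∂_{k+1}:

  H_0: rank C_0 − rank ∂_1 = 8 − 7 = 1, and the invariant factors of ∂_1 are all 1, so H_0 = Z.
  H_1: rank ker ∂_1 − rank ∂_2 = (24 − 7) − 15 = 2, and the invariant factors of ∂_2 are all 1, so H_1 = Z^2.
  H_2: rank ker ∂_2 − rank ∂_3 = (16 − 15) − 0 = 1, and there is no ∂_3, so H_2 = Z.

H_0 = Z,  H_1 = Z^2,  H_2 = Z.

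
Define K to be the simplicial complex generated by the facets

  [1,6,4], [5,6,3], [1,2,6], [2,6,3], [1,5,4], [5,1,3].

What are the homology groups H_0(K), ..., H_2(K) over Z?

H_0 = Z,  H_1 = Z,  H_2 = 0.

K has 6 vertices, 12 edges, 6 triangles.
rank ∂_0 = 0, rank ∂_1 = 5 ⇒ b_0 = 6 − 0 − 5 = 1; all invariant factors of ∂_1 are 1 so no torsion. So H_0 = Z.
rank ∂_1 = 5, rank ∂_2 = 6 ⇒ b_1 = 12 − 5 − 6 = 1; all invariant factors of ∂_2 are 1 so no torsion. So H_1 = Z.
rank ∂_2 = 6, rank ∂_3 = 0 ⇒ b_2 = 6 − 6 − 0 = 0. So H_2 = 0.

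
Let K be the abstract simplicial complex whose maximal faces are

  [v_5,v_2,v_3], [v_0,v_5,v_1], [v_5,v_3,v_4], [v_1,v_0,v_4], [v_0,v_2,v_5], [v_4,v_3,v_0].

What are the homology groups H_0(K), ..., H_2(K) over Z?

H_0 = Z,  H_1 = Z,  H_2 = 0.

Order the vertices as v_0 < v_1 < v_2 < v_3 < v_4 < v_5. Listing each simplex with vertices in this order, K has dimension 2 with simplices:

  0-simplices (6): [v_0], [v_1], [v_2], [v_3], [v_4], [v_5]
  1-simplices (12): [v_0,v_1], [v_0,v_2], [v_0,v_3], [v_0,v_4], [v_0,v_5], [v_1,v_4], [v_1,v_5], [v_2,v_3], [v_2,v_5], [v_3,v_4], [v_3,v_5], [v_4,v_5]
  2-simplices (6): [v_0,v_1,v_4], [v_0,v_1,v_5], [v_0,v_2,v_5], [v_0,v_3,v_4], [v_2,v_3,v_5], [v_3,v_4,v_5]

giving chain groups C_0 ≅ Z^6, C_1 ≅ Z^12, C_2 ≅ Z^6.

Boundary ∂_1: C_1 → C_0 sends each edge [p,q] (with p < q) to q − p. For instance
  ∂[v_1,v_4] = [v_4] − [v_1].
This gives a 6×12 integer matrix of rank 5; reducing to Smith normal form yields diagonal entries (1,1,1,1,1).

∂_2: C_2 → C_1 acts by ∂[p,q,r] = [q,r] − [p,r] + [p,q]. For instance
  ∂[v_0,v_1,v_5] = [v_1,v_5] − [v_0,v_5] + [v_0,v_1],
  ∂[v_0,v_3,v_4] = [v_3,v_4] − [v_0,v_4] + [v_0,v_3].
The 12×6 boundary matrix has rank 6 and Smith normal form diag(1,1,1,1,1,1).

Now H_k = ker ∂_k / im ∂_{k+1}, so:

  H_0: rank C_0 − rank ∂_1 = 6 − 5 = 1, and the invariant factors of ∂_1 are all 1, so H_0 = Z.
  H_1: rank ker ∂_1 − rank ∂_2 = (12 − 5) − 6 = 1, and the invariant factors of ∂_2 are all 1, so H_1 = Z.
  H_2: rank ker ∂_2 − rank ∂_3 = (6 − 6) − 0 = 0, and there is no ∂_3, so H_2 = 0.

(K is a triangulation of the cylinder S^1 x I.)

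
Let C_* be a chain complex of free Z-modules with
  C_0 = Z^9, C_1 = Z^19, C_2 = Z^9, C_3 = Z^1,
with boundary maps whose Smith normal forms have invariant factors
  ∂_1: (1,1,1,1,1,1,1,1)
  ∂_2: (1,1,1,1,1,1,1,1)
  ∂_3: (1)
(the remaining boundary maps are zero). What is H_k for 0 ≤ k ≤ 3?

H_0 = Z,  H_1 = Z^3,  H_2 = 0,  H_3 = 0.

H_0: b_0 = 9 − 0 − 8 = 1; torsion from ∂_1 factors > 1: none. So H_0 = Z.
H_1: b_1 = 19 − 8 − 8 = 3; torsion from ∂_2 factors > 1: none. So H_1 = Z^3.
H_2: b_2 = 9 − 8 − 1 = 0; torsion from ∂_3 factors > 1: none. So H_2 = 0.
H_3: b_3 = 1 − 1 − 0 = 0; torsion from ∂_4 factors > 1: none. So H_3 = 0.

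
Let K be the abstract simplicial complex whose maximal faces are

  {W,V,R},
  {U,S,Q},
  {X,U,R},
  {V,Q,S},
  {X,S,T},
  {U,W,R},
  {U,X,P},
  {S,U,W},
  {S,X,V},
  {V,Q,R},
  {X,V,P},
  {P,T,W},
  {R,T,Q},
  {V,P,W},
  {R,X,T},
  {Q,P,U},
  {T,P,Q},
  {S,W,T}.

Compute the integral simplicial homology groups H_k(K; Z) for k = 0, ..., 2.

H_0 ≅ Z,  H_1 ≅ Z^2,  H_2 ≅ Z.

We work with the vertex ordering P < Q < R < S < T < U < V < W < X. The simplices of K, each written with vertices in increasing order, are:

  0-simplices (9): P, Q, R, S, T, U, V, W, X
  1-simplices (27): PQ, PT, PU, PV, PW, PX, QR, QS, QT, QU, QV, RT, RU, RV, RW, RX, ST, SU, SV, SW, SX, TW, TX, UW, UX, VW, VX
  2-simplices (18): PQT, PQU, PTW, PUX, PVW, PVX, QRT, QRV, QSU, QSV, RTX, RUW, RUX, RVW, STW, STX, SUW, SVX

Hence C_0 ≅ Z^9, C_1 ≅ Z^27, C_2 ≅ Z^18.

∂_1: C_1 → C_0 maps an edge to its endpoints' difference, ∂[p,q] = q − p. For instance
  ∂VX = X − V.
The resulting 9×27 matrix has rank 8, and its Smith normal form has invariant factors (1,1,1,1,1,1,1,1).

∂_2: C_2 → C_1 acts by ∂[p,q,r] = [q,r] − [p,r] + [p,q]. For instance
  ∂QRT = RT − QT + QR,
  ∂SVX = VX − SX + SV.
The 27×18 boundary matrix has rank 17 and Smith normal form diag(1,1,1,1,1,1,1,1,1,1,1,1,1,1,1,1,1).

Now H_k = ker ∂_k / im ∂_{k+1}, so:

  H_0: rank C_0 − rank ∂_1 = 9 − 8 = 1, and the invariant factors of ∂_1 are all 1, so H_0 = Z.
  H_1: rank ker ∂_1 − rank ∂_2 = (27 − 8) − 17 = 2, and the invariant factors of ∂_2 are all 1, so H_1 = Z^2.
  H_2: rank ker ∂_2 − rank ∂_3 = (18 − 17) − 0 = 1, and there is no ∂_3, so H_2 = Z.

(K is a triangulation of the torus T^2.)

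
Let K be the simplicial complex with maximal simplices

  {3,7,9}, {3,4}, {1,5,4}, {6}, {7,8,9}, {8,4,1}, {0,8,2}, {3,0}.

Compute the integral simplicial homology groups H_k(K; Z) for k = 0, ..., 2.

Order the vertices as 0 < 1 < 2 < 3 < 4 < 5 < 6 < 7 < 8 < 9. Listing each simplex with vertices in this order, K has dimension 2 with simplices:

  0-simplices (10): [0], [1], [2], [3], [4], [5], [6], [7], [8], [9]
  1-simplices (15): [0,2], [0,3], [0,8], [1,4], [1,5], [1,8], [2,8], [3,4], [3,7], [3,9], [4,5], [4,8], [7,8], [7,9], [8,9]
  2-simplices (5): [0,2,8], [1,4,5], [1,4,8], [3,7,9], [7,8,9]

so the chain groups are C_0 ≅ Z^10, C_1 ≅ Z^15, C_2 ≅ Z^5.

The boundary map ∂_1: C_1 → C_0 is given by ∂[p,q] = [q] − [p].
This gives a 10×15 integer matrix of rank 8; reducing to Smith normal form yields diagonal entries (1,1,1,1,1,1,1,1).

∂_2: C_2 → C_1 acts by ∂[p,q,r] = [q,r] − [p,r] + [p,q]. For instance
  ∂[1,4,5] = [4,5] − [1,5] + [1,4],
  ∂[3,7,9] = [7,9] − [3,9] + [3,7].
This gives a 15×5 integer matrix of rank 5; reducing to Smith normal form yields diagonal entries (1,1,1,1,1).

Now H_k = ker ∂_k / im ∂_{k+1}, so:

  H_0: rank C_0 − rank ∂_1 = 10 − 8 = 2, and the invariant factors of ∂_1 are all 1, so H_0 = Z^2.
  H_1: rank ker ∂_1 − rank ∂_2 = (15 − 8) − 5 = 2, and the invariant factors of ∂_2 are all 1, so H_1 = Z^2.
  H_2: rank ker ∂_2 − rank ∂_3 = (5 − 5) − 0 = 0, and there is no ∂_3, so H_2 = 0.

H_0 = Z^2,  H_1 = Z^2,  H_2 = 0.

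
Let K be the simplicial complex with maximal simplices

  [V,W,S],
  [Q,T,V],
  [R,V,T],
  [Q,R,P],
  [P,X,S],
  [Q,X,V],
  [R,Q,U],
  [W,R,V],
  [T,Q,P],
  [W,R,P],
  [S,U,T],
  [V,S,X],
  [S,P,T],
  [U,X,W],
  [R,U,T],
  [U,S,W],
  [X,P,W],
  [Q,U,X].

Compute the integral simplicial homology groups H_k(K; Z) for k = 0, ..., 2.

H_0 = Z,  H_1 = Z × Z/2,  H_2 = 0.

Order the vertices as P < Q < R < S < T < U < V < W < X. Listing each simplex with vertices in this order, K has dimension 2 with simplices:

  0-simplices (9): P, Q, R, S, T, U, V, W, X
  1-simplices (27): PQ, PR, PS, PT, PW, PX, QR, QT, QU, QV, QX, RT, RU, RV, RW, ST, SU, SV, SW, SX, TU, TV, UW, UX, VW, VX, WX
  2-simplices (18): PQR, PQT, PRW, PST, PSX, PWX, QRU, QTV, QUX, QVX, RTU, RTV, RVW, STU, SUW, SVW, SVX, UWX

Hence C_0 ≅ Z^9, C_1 ≅ Z^27, C_2 ≅ Z^18.

The boundary map ∂_1: C_1 → C_0 maps an edge to its endpoints' difference, ∂[p,q] = q − p. For instance
  ∂PR = R − P.
The resulting 9×27 matrix has rank 8, and its Smith normal form has invariant factors (1,1,1,1,1,1,1,1).

Boundary ∂_2: C_2 → C_1 maps a triangle to the signed sum of its edges. For instance
  ∂QVX = VX − QX + QV,
  ∂UWX = WX − UX + UW.
As a 27×18 matrix over Z this has rank 18, with invariant factors (1,1,1,1,1,1,1,1,1,1,1,1,1,1,1,1,1,2).

Now H_k = ker ∂_k / im ∂_{k+1}, so:

  H_0: rank C_0 − rank ∂_1 = 9 − 8 = 1, and the invariant factors of ∂_1 are all 1, so H_0 ≅ Z.
  H_1: rank ker ∂_1 − rank ∂_2 = (27 − 8) − 18 = 1, and ∂_2 has invariant factor 2 > 1, so H_1 ≅ Z × Z/2.
  H_2: rank ker ∂_2 − rank ∂_3 = (18 − 18) − 0 = 0, and there is no ∂_3, so H_2 ≅ 0.

As a check, the Euler characteristic is 9 − 27 + 18 = 0, which agrees with 1 − 1 + 0 = 0.
(K is a triangulation of the Klein bottle.)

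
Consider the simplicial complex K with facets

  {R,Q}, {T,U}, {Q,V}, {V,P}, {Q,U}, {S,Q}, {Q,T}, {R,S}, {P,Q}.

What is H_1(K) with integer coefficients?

Fix the vertex order P < Q < R < S < T < U < V and write every simplex with vertices in increasing order. Then dim K = 1 and the simplices of K are:

  0-simplices (7): P, Q, R, S, T, U, V
  1-simplices (9): PQ, PV, QR, QS, QT, QU, QV, RS, TU

Hence C_0 ≅ Z^7, C_1 ≅ Z^9.

The boundary map ∂_1: C_1 → C_0 maps an edge to its endpoints' difference, ∂[p,q] = q − p.
The 7×9 boundary matrix has rank 6 and Smith normal form diag(1,1,1,1,1,1).

Computing H_k = (kernel of ∂_k) / (image of ∂_{k+1}):

  H_1: rank ker ∂_1 − rank ∂_2 = (9 − 6) − 0 = 3, and there is no ∂_2, so H_1 = Z^3.

H_1 = Z^3.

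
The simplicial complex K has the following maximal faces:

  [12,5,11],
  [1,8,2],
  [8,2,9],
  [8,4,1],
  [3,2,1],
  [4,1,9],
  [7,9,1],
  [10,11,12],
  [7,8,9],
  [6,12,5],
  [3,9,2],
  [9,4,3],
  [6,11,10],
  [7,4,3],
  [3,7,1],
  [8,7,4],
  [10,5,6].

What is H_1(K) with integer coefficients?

H_1 = Z ⊕ Z/2.

We work with the vertex ordering 1 < 2 < 3 < 4 < 5 < 6 < 7 < 8 < 9 < 10 < 11 < 12. The simplices of K, each written with vertices in increasing order, are:

  0-simplices (12): [1], [2], [3], [4], [5], [6], [7], [8], [9], [10], [11], [12]
  1-simplices (28): (28 of them)
  2-simplices (17): [1,2,3], [1,2,8], [1,3,7], [1,4,8], [1,4,9], [1,7,9], [2,3,9], [2,8,9], [3,4,7], [3,4,9], [4,7,8], [5,6,10], [5,6,12], [5,11,12], [6,10,11], [7,8,9], [10,11,12]

giving chain groups C_0 ≅ Z^12, C_1 ≅ Z^28, C_2 ≅ Z^17.

∂_1: C_1 → C_0 maps an edge to its endpoints' difference, ∂[p,q] = q − p.
The 12×28 boundary matrix has rank 10 and Smith normal form diag(1,1,1,1,1,1,1,1,1,1).

∂_2: C_2 → C_1 acts by ∂[p,q,r] = [q,r] − [p,r] + [p,q]. For instance
  ∂[5,6,12] = [6,12] − [5,12] + [5,6],
  ∂[5,6,10] = [6,10] − [5,10] + [5,6].
The 28×17 boundary matrix has rank 17 and Smith normal form diag(1,1,1,1,1,1,1,1,1,1,1,1,1,1,1,1,2).

Computing H_k = (kernel of ∂_k) / (image of ∂_{k+1}):

  H_1: rank ker ∂_1 − rank ∂_2 = (28 − 10) − 17 = 1, and ∂_2 has invariant factor 2 > 1, so H_1 = Z ⊕ Z/2.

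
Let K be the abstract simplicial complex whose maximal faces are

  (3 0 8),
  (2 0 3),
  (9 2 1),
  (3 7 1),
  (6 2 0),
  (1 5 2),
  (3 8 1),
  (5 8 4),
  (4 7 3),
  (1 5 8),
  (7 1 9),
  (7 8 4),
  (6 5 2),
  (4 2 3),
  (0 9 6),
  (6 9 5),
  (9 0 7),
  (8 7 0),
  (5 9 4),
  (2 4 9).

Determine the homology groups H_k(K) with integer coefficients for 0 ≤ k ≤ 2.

H_0 = Z,  H_1 = Z ⊕ Z/2Z,  H_2 = 0.

We work with the vertex ordering 0 < 1 < 2 < 3 < 4 < 5 < 6 < 7 < 8 < 9. The simplices of K, each written with vertices in increasing order, are:

  0-simplices (10): [0], [1], [2], [3], [4], [5], [6], [7], [8], [9]
  1-simplices (30): (30 of them)
  2-simplices (20): (20 of them)

Hence C_0 ≅ Z^10, C_1 ≅ Z^30, C_2 ≅ Z^20.

The boundary map ∂_1: C_1 → C_0 maps an edge to its endpoints' difference, ∂[p,q] = q − p. For instance
  ∂[0,3] = [3] − [0].
The resulting 10×30 matrix has rank 9, and its Smith normal form has invariant factors (1,1,1,1,1,1,1,1,1).

Boundary ∂_2: C_2 → C_1 acts by ∂[p,q,r] = [q,r] − [p,r] + [p,q]. For instance
  ∂[3,4,7] = [4,7] − [3,7] + [3,4],
  ∂[0,2,6] = [2,6] − [0,6] + [0,2].
The 30×20 boundary matrix has rank 20 and Smith normal form diag(1,1,1,1,1,1,1,1,1,1,1,1,1,1,1,1,1,1,1,2).

Now H_k = ker ∂_k / im ∂_{k+1}, so:

  H_0: rank C_0 − rank ∂_1 = 10 − 9 = 1, and the invariant factors of ∂_1 are all 1, so H_0 = Z.
  H_1: rank ker ∂_1 − rank ∂_2 = (30 − 9) − 20 = 1, and ∂_2 has invariant factor 2 > 1, so H_1 = Z ⊕ Z/2Z.
  H_2: rank ker ∂_2 − rank ∂_3 = (20 − 20) − 0 = 0, and there is no ∂_3, so H_2 = 0.

(K is a triangulation of the Klein bottle.)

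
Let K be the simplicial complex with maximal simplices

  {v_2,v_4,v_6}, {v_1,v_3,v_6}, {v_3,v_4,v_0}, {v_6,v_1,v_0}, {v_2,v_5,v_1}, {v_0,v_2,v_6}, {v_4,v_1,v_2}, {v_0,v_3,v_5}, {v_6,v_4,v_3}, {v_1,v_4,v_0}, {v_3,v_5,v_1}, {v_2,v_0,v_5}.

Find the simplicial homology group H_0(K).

H_0 ≅ Z.

Take the total order v_0 < v_1 < v_2 < v_3 < v_4 < v_5 < v_6 on the vertex set. Then K (dimension 2) consists of the simplices:

  0-simplices (7): [v_0], [v_1], [v_2], [v_3], [v_4], [v_5], [v_6]
  1-simplices (18): (18 of them)
  2-simplices (12): (12 of them)

Hence C_0 ≅ Z^7, C_1 ≅ Z^18, C_2 ≅ Z^12.

Boundary ∂_1: C_1 → C_0 sends each edge [p,q] (with p < q) to q − p.
As a 7×18 matrix over Z this has rank 6, with invariant factors (1,1,1,1,1,1).

Boundary ∂_2: C_2 → C_1 maps a triangle to the signed sum of its edges. For instance
  ∂[v_1,v_2,v_4] = [v_2,v_4] − [v_1,v_4] + [v_1,v_2],
  ∂[v_0,v_2,v_6] = [v_2,v_6] − [v_0,v_6] + [v_0,v_2].
The resulting 18×12 matrix has rank 12, and its Smith normal form has invariant factors (1,1,1,1,1,1,1,1,1,1,1,2).

Reading off H_k = ker ∂_k / im ∂_{k+1}:

  H_0: rank C_0 − rank ∂_1 = 7 − 6 = 1, and the invariant factors of ∂_1 are all 1, so H_0 ≅ Z.

(K is a triangulation of the real projective plane RP^2.)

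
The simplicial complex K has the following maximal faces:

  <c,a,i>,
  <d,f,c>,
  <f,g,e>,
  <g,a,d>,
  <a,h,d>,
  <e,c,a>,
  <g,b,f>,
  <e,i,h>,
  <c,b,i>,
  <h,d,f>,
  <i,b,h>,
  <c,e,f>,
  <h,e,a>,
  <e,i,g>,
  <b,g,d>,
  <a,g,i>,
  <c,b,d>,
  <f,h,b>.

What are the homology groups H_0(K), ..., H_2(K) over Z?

Take the total order a < b < c < d < e < f < g < h < i on the vertex set. Then K (dimension 2) consists of the simplices:

  0-simplices (9): a, b, c, d, e, f, g, h, i
  1-simplices (27): ac, ad, ae, ag, ah, ai, bc, bd, bf, bg, bh, bi, cd, ce, cf, ci, df, dg, dh, ef, eg, eh, ei, fg, fh, gi, hi
  2-simplices (18): ace, aci, adg, adh, aeh, agi, bcd, bci, bdg, bfg, bfh, bhi, cdf, cef, dfh, efg, egi, ehi

so the chain groups are C_0 ≅ Z^9, C_1 ≅ Z^27, C_2 ≅ Z^18.

The boundary map ∂_1: C_1 → C_0 maps an edge to its endpoints' difference, ∂[p,q] = q − p.
The resulting 9×27 matrix has rank 8, and its Smith normal form has invariant factors (1,1,1,1,1,1,1,1).

The boundary map ∂_2: C_2 → C_1 sends each 2-simplex [p,q,r] to [q,r] − [p,r] + [p,q]. For instance
  ∂bci = ci − bi + bc,
  ∂egi = gi − ei + eg.
As a 27×18 matrix over Z this has rank 18, with invariant factors (1,1,1,1,1,1,1,1,1,1,1,1,1,1,1,1,1,2).

From H_k ≅ ker(∂_k) / im(∂_{k+1}) we obtain:

  H_0: rank C_0 − rank ∂_1 = 9 − 8 = 1, and the invariant factors of ∂_1 are all 1, so H_0 ≅ Z.
  H_1: rank ker ∂_1 − rank ∂_2 = (27 − 8) − 18 = 1, and ∂_2 has invariant factor 2 > 1, so H_1 ≅ Z ⊕ Z/2Z.
  H_2: rank ker ∂_2 − rank ∂_3 = (18 − 18) − 0 = 0, and there is no ∂_3, so H_2 ≅ 0.

As a check, the Euler characteristic is 9 − 27 + 18 = 0, which agrees with 1 − 1 + 0 = 0.
(K is a triangulation of the Klein bottle.)

H_0 ≅ Z,  H_1 ≅ Z ⊕ Z/2Z,  H_2 = 0.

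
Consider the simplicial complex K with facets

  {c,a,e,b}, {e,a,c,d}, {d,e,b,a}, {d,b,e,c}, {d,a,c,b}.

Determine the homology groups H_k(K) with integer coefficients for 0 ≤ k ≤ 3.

H_0 ≅ Z,  H_1 = 0,  H_2 = 0,  H_3 ≅ Z.

Take the total order a < b < c < d < e on the vertex set. Then K (dimension 3) consists of the simplices:

  0-simplices (5): a, b, c, d, e
  1-simplices (10): ab, ac, ad, ae, bc, bd, be, cd, ce, de
  2-simplices (10): abc, abd, abe, acd, ace, ade, bcd, bce, bde, cde
  3-simplices (5): abcd, abce, abde, acde, bcde

Hence C_0 ≅ Z^5, C_1 ≅ Z^10, C_2 ≅ Z^10, C_3 ≅ Z^5.

∂_1: C_1 → C_0 maps an edge to its endpoints' difference, ∂[p,q] = q − p.
This gives a 5×10 integer matrix of rank 4; reducing to Smith normal form yields diagonal entries (1,1,1,1).

∂_2: C_2 → C_1 sends each 2-simplex [p,q,r] to [q,r] − [p,r] + [p,q]. For instance
  ∂abc = bc − ac + ab,
  ∂ace = ce − ae + ac.
The 10×10 boundary matrix has rank 6 and Smith normal form diag(1,1,1,1,1,1).

The boundary map ∂_3: C_3 → C_2 sends each 3-simplex σ to the alternating sum Σ_i (−1)^i (σ with its i-th vertex removed). For instance
  ∂bcde = cde − bde + bce − bcd,
  ∂abce = bce − ace + abe − abc.
As a 10×5 matrix over Z this has rank 4, with invariant factors (1,1,1,1).

Now H_k = ker ∂_k / im ∂_{k+1}, so:

  H_0: rank C_0 − rank ∂_1 = 5 − 4 = 1, and the invariant factors of ∂_1 are all 1, so H_0 = Z.
  H_1: rank ker ∂_1 − rank ∂_2 = (10 − 4) − 6 = 0, and the invariant factors of ∂_2 are all 1, so H_1 = 0.
  H_2: rank ker ∂_2 − rank ∂_3 = (10 − 6) − 4 = 0, and the invariant factors of ∂_3 are all 1, so H_2 = 0.
  H_3: rank ker ∂_3 − rank ∂_4 = (5 − 4) − 0 = 1, and there is no ∂_4, so H_3 = Z.

As a check, the Euler characteristic is 5 − 10 + 10 − 5 = 0, which agrees with 1 − 0 + 0 − 1 = 0.
(K is a triangulation of the 3-sphere S^3.)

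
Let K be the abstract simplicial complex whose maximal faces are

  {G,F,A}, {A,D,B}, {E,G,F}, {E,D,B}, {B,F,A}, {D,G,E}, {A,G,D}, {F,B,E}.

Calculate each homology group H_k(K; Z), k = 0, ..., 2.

Order the vertices as A < B < D < E < F < G. Listing each simplex with vertices in this order, K has dimension 2 with simplices:

  0-simplices (6): A, B, D, E, F, G
  1-simplices (12): AB, AD, AF, AG, BD, BE, BF, DE, DG, EF, EG, FG
  2-simplices (8): ABD, ABF, ADG, AFG, BDE, BEF, DEG, EFG

giving chain groups C_0 ≅ Z^6, C_1 ≅ Z^12, C_2 ≅ Z^8.

∂_1: C_1 → C_0 sends each edge [p,q] (with p < q) to q − p. For instance
  ∂AB = B − A.
The resulting 6×12 matrix has rank 5, and its Smith normal form has invariant factors (1,1,1,1,1).

∂_2: C_2 → C_1 acts by ∂[p,q,r] = [q,r] − [p,r] + [p,q]. For instance
  ∂BDE = DE − BE + BD,
  ∂AFG = FG − AG + AF.
The resulting 12×8 matrix has rank 7, and its Smith normal form has invariant factors (1,1,1,1,1,1,1).

Computing H_k = (kernel of ∂_k) / (image of ∂_{k+1}):

  H_0: rank C_0 − rank ∂_1 = 6 − 5 = 1, and the invariant factors of ∂_1 are all 1, so H_0 = Z.
  H_1: rank ker ∂_1 − rank ∂_2 = (12 − 5) − 7 = 0, and the invariant factors of ∂_2 are all 1, so H_1 = 0.
  H_2: rank ker ∂_2 − rank ∂_3 = (8 − 7) − 0 = 1, and there is no ∂_3, so H_2 = Z.

As a check, the Euler characteristic is 6 − 12 + 8 = 2, which agrees with 1 − 0 + 1 = 2.

H_0 = Z,  H_1 = 0,  H_2 = Z.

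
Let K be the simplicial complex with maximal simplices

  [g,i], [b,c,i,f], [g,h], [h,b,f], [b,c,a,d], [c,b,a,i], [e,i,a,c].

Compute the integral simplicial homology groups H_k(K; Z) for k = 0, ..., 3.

Take the total order a < b < c < d < e < f < g < h < i on the vertex set. Then K (dimension 3) consists of the simplices:

  0-simplices (9): a, b, c, d, e, f, g, h, i
  1-simplices (19): ab, ac, ad, ae, ai, bc, bd, bf, bh, bi, cd, ce, cf, ci, ei, fh, fi, gh, gi
  2-simplices (14): abc, abd, abi, acd, ace, aci, aei, bcd, bcf, bci, bfh, bfi, cei, cfi
  3-simplices (4): abcd, abci, acei, bcfi

giving chain groups C_0 ≅ Z^9, C_1 ≅ Z^19, C_2 ≅ Z^14, C_3 ≅ Z^4.

The boundary map ∂_1: C_1 → C_0 maps an edge to its endpoints' difference, ∂[p,q] = q − p.
The resulting 9×19 matrix has rank 8, and its Smith normal form has invariant factors (1,1,1,1,1,1,1,1).

Boundary ∂_2: C_2 → C_1 maps a triangle to the signed sum of its edges. For instance
  ∂abi = bi − ai + ab,
  ∂ace = ce − ae + ac.
As a 19×14 matrix over Z this has rank 10, with invariant factors (1,1,1,1,1,1,1,1,1,1).

∂_3: C_3 → C_2 sends each 3-simplex σ to the alternating sum Σ_i (−1)^i (σ with its i-th vertex removed). For instance
  ∂bcfi = cfi − bfi + bci − bcf,
  ∂acei = cei − aei + aci − ace.
As a 14×4 matrix over Z this has rank 4, with invariant factors (1,1,1,1).

From H_k ≅ ker(∂_k) / im(∂_{k+1}) we obtain:

  H_0: rank C_0 − rank ∂_1 = 9 − 8 = 1, and the invariant factors of ∂_1 are all 1, so H_0 = Z.
  H_1: rank ker ∂_1 − rank ∂_2 = (19 − 8) − 10 = 1, and the invariant factors of ∂_2 are all 1, so H_1 = Z.
  H_2: rank ker ∂_2 − rank ∂_3 = (14 − 10) − 4 = 0, and the invariant factors of ∂_3 are all 1, so H_2 = 0.
  H_3: rank ker ∂_3 − rank ∂_4 = (4 − 4) − 0 = 0, and there is no ∂_4, so H_3 = 0.

As a check, the Euler characteristic is 9 − 19 + 14 − 4 = 0, which agrees with 1 − 1 + 0 − 0 = 0.

H_0 = Z,  H_1 = Z,  H_2 = 0,  H_3 = 0.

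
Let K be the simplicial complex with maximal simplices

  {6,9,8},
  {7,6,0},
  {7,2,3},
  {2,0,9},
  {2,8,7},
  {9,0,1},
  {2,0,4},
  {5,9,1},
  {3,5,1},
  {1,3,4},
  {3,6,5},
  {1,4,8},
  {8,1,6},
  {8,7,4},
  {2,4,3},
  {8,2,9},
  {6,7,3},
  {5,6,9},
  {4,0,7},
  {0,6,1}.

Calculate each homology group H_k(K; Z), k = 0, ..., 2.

K has 10 vertices, 30 edges, 20 triangles.
rank ∂_0 = 0, rank ∂_1 = 9 ⇒ b_0 = 10 − 0 − 9 = 1; all invariant factors of ∂_1 are 1 so no torsion. So H_0 ≅ Z.
rank ∂_1 = 9, rank ∂_2 = 20 ⇒ b_1 = 30 − 9 − 20 = 1; ∂_2 has invariant factor(s) [2] giving torsion. So H_1 ≅ Z ⊕ Z_2.
rank ∂_2 = 20, rank ∂_3 = 0 ⇒ b_2 = 20 − 20 − 0 = 0. So H_2 ≅ 0.

H_0 ≅ Z,  H_1 ≅ Z ⊕ Z_2,  H_2 = 0.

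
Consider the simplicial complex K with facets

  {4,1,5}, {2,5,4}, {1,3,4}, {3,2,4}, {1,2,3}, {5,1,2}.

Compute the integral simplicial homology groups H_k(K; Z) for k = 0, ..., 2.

Fix the vertex order 1 < 2 < 3 < 4 < 5 and write every simplex with vertices in increasing order. Then dim K = 2 and the simplices of K are:

  0-simplices (5): [1], [2], [3], [4], [5]
  1-simplices (9): [1,2], [1,3], [1,4], [1,5], [2,3], [2,4], [2,5], [3,4], [4,5]
  2-simplices (6): [1,2,3], [1,2,5], [1,3,4], [1,4,5], [2,3,4], [2,4,5]

giving chain groups C_0 ≅ Z^5, C_1 ≅ Z^9, C_2 ≅ Z^6.

Boundary ∂_1: C_1 → C_0 sends each edge [p,q] (with p < q) to q − p.
As a 5×9 matrix over Z this has rank 4, with invariant factors (1,1,1,1).

The boundary map ∂_2: C_2 → C_1 maps a triangle to the signed sum of its edges. For instance
  ∂[1,2,5] = [2,5] − [1,5] + [1,2],
  ∂[2,4,5] = [4,5] − [2,5] + [2,4].
The 9×6 boundary matrix has rank 5 and Smith normal form diag(1,1,1,1,1).

Now H_k = ker ∂_k / im ∂_{k+1}, so:

  H_0: rank C_0 − rank ∂_1 = 5 − 4 = 1, and the invariant factors of ∂_1 are all 1, so H_0 = Z.
  H_1: rank ker ∂_1 − rank ∂_2 = (9 − 4) − 5 = 0, and the invariant factors of ∂_2 are all 1, so H_1 = 0.
  H_2: rank ker ∂_2 − rank ∂_3 = (6 − 5) − 0 = 1, and there is no ∂_3, so H_2 = Z.

(K is a triangulation of the 2-sphere S^2.)

H_0 = Z,  H_1 = 0,  H_2 = Z.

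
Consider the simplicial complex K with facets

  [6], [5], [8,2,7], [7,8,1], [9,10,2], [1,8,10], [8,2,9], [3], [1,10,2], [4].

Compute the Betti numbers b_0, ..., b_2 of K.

b_0 = 5, b_1 = 1, b_2 = 0.

K has 10 vertices, 12 edges, 6 triangles.
rank ∂_0 = 0, rank ∂_1 = 5 ⇒ b_0 = 10 − 0 − 5 = 5; all invariant factors of ∂_1 are 1 so no torsion. So H_0 ≅ Z^5.
rank ∂_1 = 5, rank ∂_2 = 6 ⇒ b_1 = 12 − 5 − 6 = 1; all invariant factors of ∂_2 are 1 so no torsion. So H_1 ≅ Z.
rank ∂_2 = 6, rank ∂_3 = 0 ⇒ b_2 = 6 − 6 − 0 = 0. So H_2 ≅ 0.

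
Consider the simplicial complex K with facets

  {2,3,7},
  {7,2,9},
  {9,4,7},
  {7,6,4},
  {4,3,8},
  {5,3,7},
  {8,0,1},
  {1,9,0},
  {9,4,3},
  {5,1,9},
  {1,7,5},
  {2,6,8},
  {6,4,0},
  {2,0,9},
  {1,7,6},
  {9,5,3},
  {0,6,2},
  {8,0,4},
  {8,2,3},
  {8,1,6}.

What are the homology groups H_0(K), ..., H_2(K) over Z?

H_0 = Z,  H_1 = Z ⊕ Z/2,  H_2 = 0.

We work with the vertex ordering 0 < 1 < 2 < 3 < 4 < 5 < 6 < 7 < 8 < 9. The simplices of K, each written with vertices in increasing order, are:

  0-simplices (10): [0], [1], [2], [3], [4], [5], [6], [7], [8], [9]
  1-simplices (30): (30 of them)
  2-simplices (20): (20 of them)

giving chain groups C_0 ≅ Z^10, C_1 ≅ Z^30, C_2 ≅ Z^20.

The boundary map ∂_1: C_1 → C_0 maps an edge to its endpoints' difference, ∂[p,q] = q − p. For instance
  ∂[2,6] = [6] − [2].
As a 10×30 matrix over Z this has rank 9, with invariant factors (1,1,1,1,1,1,1,1,1).

∂_2: C_2 → C_1 maps a triangle to the signed sum of its edges. For instance
  ∂[0,4,6] = [4,6] − [0,6] + [0,4],
  ∂[0,2,6] = [2,6] − [0,6] + [0,2].
This gives a 30×20 integer matrix of rank 20; reducing to Smith normal form yields diagonal entries (1,1,1,1,1,1,1,1,1,1,1,1,1,1,1,1,1,1,1,2).

Now H_k = ker ∂_k / im ∂_{k+1}, so:

  H_0: rank C_0 − rank ∂_1 = 10 − 9 = 1, and the invariant factors of ∂_1 are all 1, so H_0 ≅ Z.
  H_1: rank ker ∂_1 − rank ∂_2 = (30 − 9) − 20 = 1, and ∂_2 has invariant factor 2 > 1, so H_1 ≅ Z ⊕ Z/2.
  H_2: rank ker ∂_2 − rank ∂_3 = (20 − 20) − 0 = 0, and there is no ∂_3, so H_2 ≅ 0.

As a check, the Euler characteristic is 10 − 30 + 20 = 0, which agrees with 1 − 1 + 0 = 0.
(K is a triangulation of the Klein bottle.)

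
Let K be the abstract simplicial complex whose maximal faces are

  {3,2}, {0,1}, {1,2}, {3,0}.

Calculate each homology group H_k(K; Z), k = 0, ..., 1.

H_0 = Z,  H_1 = Z.

K has 4 vertices, 4 edges.
rank ∂_0 = 0, rank ∂_1 = 3 ⇒ b_0 = 4 − 0 − 3 = 1; all invariant factors of ∂_1 are 1 so no torsion. So H_0 = Z.
rank ∂_1 = 3, rank ∂_2 = 0 ⇒ b_1 = 4 − 3 − 0 = 1. So H_1 = Z.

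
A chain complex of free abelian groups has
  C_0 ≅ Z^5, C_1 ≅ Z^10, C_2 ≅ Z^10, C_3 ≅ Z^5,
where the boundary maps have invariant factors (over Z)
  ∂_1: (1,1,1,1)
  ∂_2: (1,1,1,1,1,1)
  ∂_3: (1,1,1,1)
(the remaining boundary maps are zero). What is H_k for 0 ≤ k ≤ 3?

H_0: b_0 = 5 − 0 − 4 = 1; torsion from ∂_1 factors > 1: none. So H_0 = Z.
H_1: b_1 = 10 − 4 − 6 = 0; torsion from ∂_2 factors > 1: none. So H_1 = 0.
H_2: b_2 = 10 − 6 − 4 = 0; torsion from ∂_3 factors > 1: none. So H_2 = 0.
H_3: b_3 = 5 − 4 − 0 = 1; torsion from ∂_4 factors > 1: none. So H_3 = Z.

H_0 = Z,  H_1 = 0,  H_2 = 0,  H_3 = Z.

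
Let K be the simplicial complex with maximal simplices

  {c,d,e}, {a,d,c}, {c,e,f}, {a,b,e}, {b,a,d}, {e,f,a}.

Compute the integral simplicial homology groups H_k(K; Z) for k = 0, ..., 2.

We work with the vertex ordering a < b < c < d < e < f. The simplices of K, each written with vertices in increasing order, are:

  0-simplices (6): a, b, c, d, e, f
  1-simplices (12): ab, ac, ad, ae, af, bd, be, cd, ce, cf, de, ef
  2-simplices (6): abd, abe, acd, aef, cde, cef

so the chain groups are C_0 ≅ Z^6, C_1 ≅ Z^12, C_2 ≅ Z^6.

∂_1: C_1 → C_0 is given by ∂[p,q] = [q] − [p]. For instance
  ∂ce = e − c.
This gives a 6×12 integer matrix of rank 5; reducing to Smith normal form yields diagonal entries (1,1,1,1,1).

The boundary map ∂_2: C_2 → C_1 maps a triangle to the signed sum of its edges. For instance
  ∂abd = bd − ad + ab,
  ∂abe = be − ae + ab.
As a 12×6 matrix over Z this has rank 6, with invariant factors (1,1,1,1,1,1).

Computing H_k = (kernel of ∂_k) / (image of ∂_{k+1}):

  H_0: rank C_0 − rank ∂_1 = 6 − 5 = 1, and the invariant factors of ∂_1 are all 1, so H_0 = Z.
  H_1: rank ker ∂_1 − rank ∂_2 = (12 − 5) − 6 = 1, and the invariant factors of ∂_2 are all 1, so H_1 = Z.
  H_2: rank ker ∂_2 − rank ∂_3 = (6 − 6) − 0 = 0, and there is no ∂_3, so H_2 = 0.

As a check, the Euler characteristic is 6 − 12 + 6 = 0, which agrees with 1 − 1 + 0 = 0.

H_0 = Z,  H_1 = Z,  H_2 = 0.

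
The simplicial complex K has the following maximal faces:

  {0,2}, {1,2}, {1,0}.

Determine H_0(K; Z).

Order the vertices as 0 < 1 < 2. Listing each simplex with vertices in this order, K has dimension 1 with simplices:

  0-simplices (3): [0], [1], [2]
  1-simplices (3): [0,1], [0,2], [1,2]

so the chain groups are C_0 ≅ Z^3, C_1 ≅ Z^3.

The boundary map ∂_1: C_1 → C_0 maps an edge to its endpoints' difference, ∂[p,q] = q − p.
As a 3×3 matrix over Z this has rank 2, with invariant factors (1,1).

Computing H_k = (kernel of ∂_k) / (image of ∂_{k+1}):

  H_0: rank C_0 − rank ∂_1 = 3 − 2 = 1, and the invariant factors of ∂_1 are all 1, so H_0 ≅ Z.

H_0 ≅ Z.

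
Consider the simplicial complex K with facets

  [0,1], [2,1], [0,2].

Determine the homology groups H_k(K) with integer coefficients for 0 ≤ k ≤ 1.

We work with the vertex ordering 0 < 1 < 2. The simplices of K, each written with vertices in increasing order, are:

  0-simplices (3): [0], [1], [2]
  1-simplices (3): [0,1], [0,2], [1,2]

Hence C_0 ≅ Z^3, C_1 ≅ Z^3.

Boundary ∂_1: C_1 → C_0 sends each edge [p,q] (with p < q) to q − p. For instance
  ∂[0,2] = [2] − [0].
The resulting 3×3 matrix has rank 2, and its Smith normal form has invariant factors (1,1).

Reading off H_k = ker ∂_k / im ∂_{k+1}:

  H_0: rank C_0 − rank ∂_1 = 3 − 2 = 1, and the invariant factors of ∂_1 are all 1, so H_0 ≅ Z.
  H_1: rank ker ∂_1 − rank ∂_2 = (3 − 2) − 0 = 1, and there is no ∂_2, so H_1 ≅ Z.

As a check, the Euler characteristic is 3 − 3 = 0, which agrees with 1 − 1 = 0.
(K is a triangulation of the circle S^1.)

H_0 = Z,  H_1 = Z.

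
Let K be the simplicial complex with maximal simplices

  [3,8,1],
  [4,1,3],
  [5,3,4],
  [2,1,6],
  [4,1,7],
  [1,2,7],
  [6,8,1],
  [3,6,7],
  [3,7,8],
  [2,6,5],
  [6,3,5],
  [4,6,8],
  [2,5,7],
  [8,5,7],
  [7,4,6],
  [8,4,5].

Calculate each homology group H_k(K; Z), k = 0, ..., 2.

We work with the vertex ordering 1 < 2 < 3 < 4 < 5 < 6 < 7 < 8. The simplices of K, each written with vertices in increasing order, are:

  0-simplices (8): [1], [2], [3], [4], [5], [6], [7], [8]
  1-simplices (24): (24 of them)
  2-simplices (16): [1,2,6], [1,2,7], [1,3,4], [1,3,8], [1,4,7], [1,6,8], [2,5,6], [2,5,7], [3,4,5], [3,5,6], [3,6,7], [3,7,8], [4,5,8], [4,6,7], [4,6,8], [5,7,8]

so the chain groups are C_0 ≅ Z^8, C_1 ≅ Z^24, C_2 ≅ Z^16.

The boundary map ∂_1: C_1 → C_0 maps an edge to its endpoints' difference, ∂[p,q] = q − p.
The 8×24 boundary matrix has rank 7 and Smith normal form diag(1,1,1,1,1,1,1).

∂_2: C_2 → C_1 sends each 2-simplex [p,q,r] to [q,r] − [p,r] + [p,q]. For instance
  ∂[4,6,7] = [6,7] − [4,7] + [4,6],
  ∂[4,5,8] = [5,8] − [4,8] + [4,5].
The 24×16 boundary matrix has rank 15 and Smith normal form diag(1,1,1,1,1,1,1,1,1,1,1,1,1,1,1).

Computing H_k = (kernel of ∂_k) / (image of ∂_{k+1}):

  H_0: rank C_0 − rank ∂_1 = 8 − 7 = 1, and the invariant factors of ∂_1 are all 1, so H_0 ≅ Z.
  H_1: rank ker ∂_1 − rank ∂_2 = (24 − 7) − 15 = 2, and the invariant factors of ∂_2 are all 1, so H_1 ≅ Z^2.
  H_2: rank ker ∂_2 − rank ∂_3 = (16 − 15) − 0 = 1, and there is no ∂_3, so H_2 ≅ Z.

As a check, the Euler characteristic is 8 − 24 + 16 = 0, which agrees with 1 − 2 + 1 = 0.

H_0 ≅ Z,  H_1 ≅ Z^2,  H_2 ≅ Z.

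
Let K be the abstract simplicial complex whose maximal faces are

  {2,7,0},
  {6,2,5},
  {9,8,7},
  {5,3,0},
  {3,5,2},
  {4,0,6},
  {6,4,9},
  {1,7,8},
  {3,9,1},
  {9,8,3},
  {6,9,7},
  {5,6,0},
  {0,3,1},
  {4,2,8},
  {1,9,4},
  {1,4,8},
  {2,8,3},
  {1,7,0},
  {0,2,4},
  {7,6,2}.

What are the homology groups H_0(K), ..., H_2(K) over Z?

H_0 ≅ Z,  H_1 ≅ Z ⊕ Z_2,  H_2 = 0.

We work with the vertex ordering 0 < 1 < 2 < 3 < 4 < 5 < 6 < 7 < 8 < 9. The simplices of K, each written with vertices in increasing order, are:

  0-simplices (10): [0], [1], [2], [3], [4], [5], [6], [7], [8], [9]
  1-simplices (30): (30 of them)
  2-simplices (20): (20 of them)

Hence C_0 ≅ Z^10, C_1 ≅ Z^30, C_2 ≅ Z^20.

The boundary map ∂_1: C_1 → C_0 is given by ∂[p,q] = [q] − [p].
As a 10×30 matrix over Z this has rank 9, with invariant factors (1,1,1,1,1,1,1,1,1).

Boundary ∂_2: C_2 → C_1 acts by ∂[p,q,r] = [q,r] − [p,r] + [p,q]. For instance
  ∂[6,7,9] = [7,9] − [6,9] + [6,7],
  ∂[0,4,6] = [4,6] − [0,6] + [0,4].
The 30×20 boundary matrix has rank 20 and Smith normal form diag(1,1,1,1,1,1,1,1,1,1,1,1,1,1,1,1,1,1,1,2).

Now H_k = ker ∂_k / im ∂_{k+1}, so:

  H_0: rank C_0 − rank ∂_1 = 10 − 9 = 1, and the invariant factors of ∂_1 are all 1, so H_0 = Z.
  H_1: rank ker ∂_1 − rank ∂_2 = (30 − 9) − 20 = 1, and ∂_2 has invariant factor 2 > 1, so H_1 = Z ⊕ Z_2.
  H_2: rank ker ∂_2 − rank ∂_3 = (20 − 20) − 0 = 0, and there is no ∂_3, so H_2 = 0.

As a check, the Euler characteristic is 10 − 30 + 20 = 0, which agrees with 1 − 1 + 0 = 0.
(K is a triangulation of the Klein bottle.)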